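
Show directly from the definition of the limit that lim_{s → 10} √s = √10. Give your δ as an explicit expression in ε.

δ = min(10, √10·ε)

Fix ε > 0. We want δ > 0 such that 0 < |s − 10| < δ implies |√s − √10| < ε.
Multiplying by the conjugate, |√s − √10| = |s − 10|/(√s + √10).
Restrict δ ≤ 10 so that |s − 10| < 10 forces s > 0, and then √s + √10 > √10.
Hence |√s − √10| < |s − 10|/√10, which is < ε once |s − 10| < √10·ε.
Take δ = min(10, √10·ε). If 0 < |s − 10| < δ then s > 0 and |√s − √10| < |s − 10|/√10 < ε.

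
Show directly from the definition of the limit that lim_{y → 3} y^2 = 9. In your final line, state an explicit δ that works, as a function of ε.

Fix ε > 0. We seek δ > 0 with 0 < |y − 3| < δ ⇒ |y^2 − 9| < ε.
Factor: y^2 − 9 = (y − 3)(y + 3), so |y^2 − 9| = |y − 3|·|y + 3|.
Impose δ ≤ 1 so that |y| < 4; then |y + 3| ≤ 7.
Hence |y^2 − 9| ≤ 7|y − 3|, which is < ε once |y − 3| < ε/7.
Take δ = min(1, ε/7). If 0 < |y − 3| < δ then both bounds hold and |y^2 − 9| ≤ 7|y − 3| < 7·(ε/7) = ε.

δ = min(1, ε/7)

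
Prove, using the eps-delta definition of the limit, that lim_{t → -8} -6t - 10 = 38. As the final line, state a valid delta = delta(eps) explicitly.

Suppose eps > 0. We need delta > 0 so that 0 < |t + 8| < delta implies |(-6t - 10) − 38| < eps.
|(-6t - 10) − 38| = |-6t - 48| = 6|t + 8|.
So 6|t + 8| < eps exactly when |t + 8| < eps/6.
Choosing delta = eps/6 gives |(-6t - 10) − 38| = 6|t + 8| < eps whenever |t + 8| < delta.

delta = eps/6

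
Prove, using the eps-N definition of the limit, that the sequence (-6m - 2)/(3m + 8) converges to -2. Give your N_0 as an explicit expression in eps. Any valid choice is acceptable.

Let eps > 0 be given. For m ≥ 1, |(-6m - 2)/(3m + 8) + 2| = |42|/(3(3m + 8)) = 42/(3(3m + 8)).
Since 3m + 8 ≥ 3m for m ≥ 1, this is ≤ 42/(3·3m) = (14/3)/m.
So |(-6m - 2)/(3m + 8) + 2| < eps whenever m > (14/3)/eps.
Take N_0 = (14/3)/eps. If m > N_0 then |(-6m - 2)/(3m + 8) + 2| ≤ (14/3)/m < eps.

N_0 = (14/3)/eps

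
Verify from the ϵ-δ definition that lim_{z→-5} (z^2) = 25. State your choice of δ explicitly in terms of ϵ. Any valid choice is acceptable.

Fix ϵ > 0. We seek δ > 0 with 0 < |z + 5| < δ ⇒ |z^2 − 25| < ϵ.
Factor: z^2 − 25 = (z + 5)(z - 5), so |z^2 − 25| = |z + 5|·|z - 5|.
Restrict δ ≤ 2. Then |z + 5| < 2 gives |z| < 7, so by the triangle inequality |z - 5| ≤ 7 + 5 = 12.
Hence |z^2 − 25| ≤ 12|z + 5|, which is < ϵ once |z + 5| < ϵ/12.
Take δ = min(2, ϵ/12). If 0 < |z + 5| < δ then both bounds hold and |z^2 − 25| ≤ 12|z + 5| < 12·(ϵ/12) = ϵ.

δ = min(2, ϵ/12)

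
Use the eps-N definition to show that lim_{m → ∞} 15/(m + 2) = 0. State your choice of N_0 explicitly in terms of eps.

Let eps > 0 be given. For m ≥ 1, |15/(m + 2) − 0| = 15/(m + 2) ≤ 15/m.
We need 15/m < eps, i.e. m > 15/eps.
Take N_0 = 15/eps. If m > N_0 then |15/(m + 2)| ≤ 15/m < eps.

N_0 = 15/eps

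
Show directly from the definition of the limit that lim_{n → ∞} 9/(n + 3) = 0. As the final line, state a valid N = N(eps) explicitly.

Suppose eps > 0. For n ≥ 1, |9/(n + 3) − 0| = 9/(n + 3) ≤ 9/n.
We need 9/n < eps, i.e. n > 9/eps.
Take N = 9/eps. If n > N then |9/(n + 3)| ≤ 9/n < eps.

N = 9/eps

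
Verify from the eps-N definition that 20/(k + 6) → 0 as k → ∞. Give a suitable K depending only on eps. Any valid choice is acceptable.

K = 20/eps

Suppose eps > 0. For k ≥ 1, |20/(k + 6) − 0| = 20/(k + 6) ≤ 20/k.
We need 20/k < eps, i.e. k > 20/eps.
Take K = 20/eps. If k > K then |20/(k + 6)| ≤ 20/k < eps.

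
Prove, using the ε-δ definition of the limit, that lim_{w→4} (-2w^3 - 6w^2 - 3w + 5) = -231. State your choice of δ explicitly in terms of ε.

Let ε > 0. We want δ > 0 such that 0 < |w − 4| < δ implies |(-2w^3 - 6w^2 - 3w + 5) + 231| < ε.
(-2w^3 - 6w^2 - 3w + 5) + 231 = -2w^3 - 6w^2 - 3w + 236 = (w − 4)(-2w^2 - 14w - 59).
So |(-2w^3 - 6w^2 - 3w + 5) + 231| = |w − 4|·|-2w^2 - 14w - 59|.
Require δ ≤ 1. Then |w − 4| < 1 gives |w| < 5, and by the triangle inequality |-2w^2 - 14w - 59| ≤ 2·5^2 + 14·5 + 59 = 179.
Hence |(-2w^3 - 6w^2 - 3w + 5) + 231| ≤ 179|w − 4| < ε provided |w − 4| < ε/179.
Choosing δ = min(1, ε/179) ensures both conditions, hence |(-2w^3 - 6w^2 - 3w + 5) + 231| < ε.

δ = min(1, ε/179)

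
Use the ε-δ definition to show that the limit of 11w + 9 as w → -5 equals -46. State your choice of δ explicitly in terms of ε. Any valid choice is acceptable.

Let ε > 0 be given. We need δ > 0 so that 0 < |w + 5| < δ implies |(11w + 9) + 46| < ε.
|(11w + 9) + 46| = |11w + 55| = 11|w + 5|.
So 11|w + 5| < ε exactly when |w + 5| < ε/11.
Choosing δ = ε/11 gives |(11w + 9) + 46| = 11|w + 5| < ε whenever |w + 5| < δ.

δ = ε/11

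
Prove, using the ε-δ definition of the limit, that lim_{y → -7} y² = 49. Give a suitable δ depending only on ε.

δ = min(1, ε/15)

Fix ε > 0. We seek δ > 0 with 0 < |y + 7| < δ ⇒ |y² − 49| < ε.
Factor: y² − 49 = (y + 7)(y - 7), so |y² − 49| = |y + 7|·|y - 7|.
Impose δ ≤ 1 so that |y| < 8; then |y - 7| ≤ 15.
Hence |y² − 49| ≤ 15|y + 7|, which is < ε once |y + 7| < ε/15.
Take δ = min(1, ε/15). If 0 < |y + 7| < δ then both bounds hold and |y² − 49| ≤ 15|y + 7| < 15·(ε/15) = ε.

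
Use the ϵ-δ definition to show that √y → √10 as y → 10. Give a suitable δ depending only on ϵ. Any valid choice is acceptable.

δ = min(10, √10·ϵ)

Let ϵ > 0 be given. We want δ > 0 such that 0 < |y − 10| < δ implies |√y − √10| < ϵ.
Rationalise: √y − √10 = (y − 10)/(√y + √10), so |√y − √10| = |y − 10|/(√y + √10).
Restrict δ ≤ 10 so that |y − 10| < 10 forces y > 0, and then √y + √10 > √10.
Hence |√y − √10| < |y − 10|/√10, which is < ϵ once |y − 10| < √10·ϵ.
Take δ = min(10, √10·ϵ). If 0 < |y − 10| < δ then y > 0 and |√y − √10| < |y − 10|/√10 < ϵ.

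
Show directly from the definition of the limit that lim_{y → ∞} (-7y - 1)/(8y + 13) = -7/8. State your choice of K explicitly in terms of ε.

K = (83/64)/ε

Suppose ε > 0. We seek K > 0 such that y > K implies |(-7y - 1)/(8y + 13) + 7/8| < ε.
(-7y - 1)/(8y + 13) + 7/8 = (8(-7y - 1) − (-7)(8y + 13)) / (8(8y + 13)) = 83/(8(8y + 13)).
For y > 0 we have 8y + 13 > 8y, so |(-7y - 1)/(8y + 13) + 7/8| = 83/(8(8y + 13)) < 83/(8·8y) = (83/64)/y.
Thus |(-7y - 1)/(8y + 13) + 7/8| < ε whenever y > (83/64)/ε.
Take K = (83/64)/ε. If y > K then |(-7y - 1)/(8y + 13) + 7/8| < (83/64)/y < ε.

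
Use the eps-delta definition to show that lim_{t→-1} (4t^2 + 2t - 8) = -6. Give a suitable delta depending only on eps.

delta = min(1, eps/10)

Let eps > 0. We want delta > 0 such that 0 < |t + 1| < delta implies |(4t^2 + 2t - 8) + 6| < eps.
(4t^2 + 2t - 8) + 6 = 4t^2 + 2t - 2 = (t + 1)(4t - 2).
So |(4t^2 + 2t - 8) + 6| = |t + 1|·|4t - 2|.
Assume first that |t + 1| < 1, so |t| < 2. Then |4t - 2| ≤ 4·2 + 2 = 10.
Hence |(4t^2 + 2t - 8) + 6| ≤ 10|t + 1| < eps provided |t + 1| < eps/10.
Take delta = min(1, eps/10). Then 0 < |t + 1| < delta gives both |t + 1| < 1 and |t + 1| < eps/10, so |(4t^2 + 2t - 8) + 6| < eps.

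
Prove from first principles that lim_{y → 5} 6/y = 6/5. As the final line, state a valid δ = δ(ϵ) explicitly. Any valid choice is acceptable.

Let ϵ > 0. We seek δ > 0 such that 0 < |y − 5| < δ implies |6/y − (6/5)| < ϵ.
|6/y − (6/5)| = 6·|5 − y|/(5·|y|) = 6|y − 5|/(5|y|).
Require δ ≤ 5/2 so that |y| > 5 − 5/2 = 5/2, hence 5|y| > 25/2.
Then |6/y − (6/5)| < 6|y − 5|/(25/2), which is < ϵ when |y − 5| < (25/12)ϵ.
Take δ = min(5/2, (25/12)ϵ). Then 0 < |y − 5| < δ gives both |y − 5| < 5/2 and |y − 5| < (25/12)ϵ, so |6/y − (6/5)| < ϵ.

δ = min(5/2, (25/12)ϵ)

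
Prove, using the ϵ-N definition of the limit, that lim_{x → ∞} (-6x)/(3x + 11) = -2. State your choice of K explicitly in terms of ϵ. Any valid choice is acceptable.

K = (22/3)/ϵ

Let ϵ > 0. We seek K > 0 such that x > K implies |(-6x)/(3x + 11) + 2| < ϵ.
(-6x)/(3x + 11) + 2 = (3(-6x) − (-6)(3x + 11)) / (3(3x + 11)) = 66/(3(3x + 11)).
For x > 0 we have 3x + 11 > 3x, so |(-6x)/(3x + 11) + 2| = 66/(3(3x + 11)) < 66/(3·3x) = (22/3)/x.
Thus |(-6x)/(3x + 11) + 2| < ϵ whenever x > (22/3)/ϵ.
Take K = (22/3)/ϵ. If x > K then |(-6x)/(3x + 11) + 2| < (22/3)/x < ϵ.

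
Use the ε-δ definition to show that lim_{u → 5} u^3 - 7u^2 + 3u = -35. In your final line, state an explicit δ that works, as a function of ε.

Fix ε > 0. We want δ > 0 such that 0 < |u − 5| < δ implies |(u^3 - 7u^2 + 3u) + 35| < ε.
(u^3 - 7u^2 + 3u) + 35 = u^3 - 7u^2 + 3u + 35 = (u − 5)(u^2 - 2u - 7).
So |(u^3 - 7u^2 + 3u) + 35| = |u − 5|·|u^2 - 2u - 7|.
Require δ ≤ 1. Then |u − 5| < 1 gives |u| < 6, and by the triangle inequality |u^2 - 2u - 7| ≤ 6^2 + 2·6 + 7 = 55.
Hence |(u^3 - 7u^2 + 3u) + 35| ≤ 55|u − 5| < ε provided |u − 5| < ε/55.
Take δ = min(1, ε/55). Then 0 < |u − 5| < δ gives both |u − 5| < 1 and |u − 5| < ε/55, so |(u^3 - 7u^2 + 3u) + 35| < ε.

δ = min(1, ε/55)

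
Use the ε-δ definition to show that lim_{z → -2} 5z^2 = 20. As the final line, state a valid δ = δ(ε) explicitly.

Fix ε > 0. We want δ > 0 such that 0 < |z + 2| < δ implies |(5z^2) − 20| < ε.
(5z^2) − 20 = 5z^2 - 20 = (z + 2)(5z - 10).
So |(5z^2) − 20| = |z + 2|·|5z - 10|.
Require δ ≤ 2. Then |z + 2| < 2 gives |z| < 4, and by the triangle inequality |5z - 10| ≤ 5·4 + 10 = 30.
Hence |(5z^2) − 20| ≤ 30|z + 2| < ε provided |z + 2| < ε/30.
Choosing δ = min(2, ε/30) ensures both conditions, hence |(5z^2) − 20| < ε.

δ = min(2, ε/30)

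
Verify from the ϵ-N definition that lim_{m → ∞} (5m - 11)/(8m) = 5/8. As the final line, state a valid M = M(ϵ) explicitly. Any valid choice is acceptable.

M = (11/8)/ϵ

Let ϵ > 0. For m ≥ 1, |(5m - 11)/(8m) − (5/8)| = |-88|/(8(8m)) = 88/(8(8m)).
Since 8m ≥ 8m for m ≥ 1, this is ≤ 88/(8·8m) = (11/8)/m.
So |(5m - 11)/(8m) − (5/8)| < ϵ whenever m > (11/8)/ϵ.
Take M = (11/8)/ϵ. If m > M then |(5m - 11)/(8m) − (5/8)| ≤ (11/8)/m < ϵ.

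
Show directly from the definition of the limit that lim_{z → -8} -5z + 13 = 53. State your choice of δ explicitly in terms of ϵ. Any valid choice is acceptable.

δ = ϵ/5

Fix ϵ > 0. We need δ > 0 so that 0 < |z + 8| < δ implies |(-5z + 13) − 53| < ϵ.
|(-5z + 13) − 53| = |-5z - 40| = 5|z + 8|.
Thus it suffices that |z + 8| < ϵ/5.
Choosing δ = ϵ/5 gives |(-5z + 13) − 53| = 5|z + 8| < ϵ whenever |z + 8| < δ.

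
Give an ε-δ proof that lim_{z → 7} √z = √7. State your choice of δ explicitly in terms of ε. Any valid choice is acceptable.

δ = min(7, √7·ε)

Fix ε > 0. We want δ > 0 such that 0 < |z − 7| < δ implies |√z − √7| < ε.
Rationalise: √z − √7 = (z − 7)/(√z + √7), so |√z − √7| = |z − 7|/(√z + √7).
Restrict δ ≤ 7 so that |z − 7| < 7 forces z > 0, and then √z + √7 > √7.
Hence |√z − √7| < |z − 7|/√7, which is < ε once |z − 7| < √7·ε.
Take δ = min(7, √7·ε). If 0 < |z − 7| < δ then z > 0 and |√z − √7| < |z − 7|/√7 < ε.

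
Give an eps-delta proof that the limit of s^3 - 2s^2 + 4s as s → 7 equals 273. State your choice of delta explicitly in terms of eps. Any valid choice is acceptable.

delta = min(1, eps/143)

Suppose eps > 0. We want delta > 0 such that 0 < |s − 7| < delta implies |(s^3 - 2s^2 + 4s) − 273| < eps.
(s^3 - 2s^2 + 4s) − 273 = s^3 - 2s^2 + 4s - 273 = (s − 7)(s^2 + 5s + 39).
So |(s^3 - 2s^2 + 4s) − 273| = |s − 7|·|s^2 + 5s + 39|.
Require delta ≤ 1. Then |s − 7| < 1 gives |s| < 8, and by the triangle inequality |s^2 + 5s + 39| ≤ 8^2 + 5·8 + 39 = 143.
Hence |(s^3 - 2s^2 + 4s) − 273| ≤ 143|s − 7| < eps provided |s − 7| < eps/143.
Choosing delta = min(1, eps/143) ensures both conditions, hence |(s^3 - 2s^2 + 4s) − 273| < eps.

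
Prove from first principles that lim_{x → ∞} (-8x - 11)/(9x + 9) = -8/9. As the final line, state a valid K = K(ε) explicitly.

Let ε > 0. We seek K > 0 such that x > K implies |(-8x - 11)/(9x + 9) + 8/9| < ε.
(-8x - 11)/(9x + 9) + 8/9 = (9(-8x - 11) − (-8)(9x + 9)) / (9(9x + 9)) = -27/(9(9x + 9)).
For x > 0 we have 9x + 9 > 9x, so |(-8x - 11)/(9x + 9) + 8/9| = 27/(9(9x + 9)) < 27/(9·9x) = (1/3)/x.
Thus |(-8x - 11)/(9x + 9) + 8/9| < ε whenever x > (1/3)/ε.
Take K = (1/3)/ε. If x > K then |(-8x - 11)/(9x + 9) + 8/9| < (1/3)/x < ε.

K = (1/3)/ε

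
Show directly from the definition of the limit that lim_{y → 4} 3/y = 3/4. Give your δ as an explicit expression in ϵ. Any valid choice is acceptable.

δ = min(2, (8/3)ϵ)

Fix ϵ > 0. We seek δ > 0 such that 0 < |y − 4| < δ implies |3/y − (3/4)| < ϵ.
|3/y − (3/4)| = 3·|4 − y|/(4·|y|) = 3|y − 4|/(4|y|).
Require δ ≤ 2 so that |y| > 4 − 2 = 2, hence 4|y| > 8.
Then |3/y − (3/4)| < 3|y − 4|/8, which is < ϵ when |y − 4| < (8/3)ϵ.
Take δ = min(2, (8/3)ϵ). Then 0 < |y − 4| < δ gives both |y − 4| < 2 and |y − 4| < (8/3)ϵ, so |3/y − (3/4)| < ϵ.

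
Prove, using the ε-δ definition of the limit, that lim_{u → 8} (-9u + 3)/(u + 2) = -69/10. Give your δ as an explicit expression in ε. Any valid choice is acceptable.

δ = min(5, (50/21)ε)

Let ε > 0 be given. We want δ > 0 with 0 < |u − 8| < δ ⇒ |(-9u + 3)/(u + 2) + 69/10| < ε.
Combining over a common denominator, (-9u + 3)/(u + 2) + 69/10 = [(-9u + 3)·10 − (-69)·(u + 2)] / [10·(u + 2)] = -21(u − 8) / (10(u + 2)).
So |(-9u + 3)/(u + 2) + 69/10| = 21|u − 8| / (10·|u + 2|).
Require δ ≤ 5, so |u + 2| ≥ |10| − |u − 8| > 10 − 5 = 5.
Hence |(-9u + 3)/(u + 2) + 69/10| < 21|u − 8|/(10·5) = (21/50)|u − 8|, which is < ε once |u − 8| < (50/21)ε.
Take δ = min(5, (50/21)ε). Then 0 < |u − 8| < δ forces both bounds, so |(-9u + 3)/(u + 2) + 69/10| < ε.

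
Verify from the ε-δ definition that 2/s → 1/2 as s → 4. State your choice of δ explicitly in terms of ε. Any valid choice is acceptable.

Let ε > 0 be given. We seek δ > 0 such that 0 < |s − 4| < δ implies |2/s − (1/2)| < ε.
|2/s − (1/2)| = 2·|4 − s|/(4·|s|) = 2|s − 4|/(4|s|).
Restrict δ ≤ 2. Then |s − 4| < 2 gives |s| > 2, so 4|s| > 8.
Then |2/s − (1/2)| < 2|s − 4|/8, which is < ε when |s − 4| < 4ε.
Take δ = min(2, 4ε). Then 0 < |s − 4| < δ gives both |s − 4| < 2 and |s − 4| < 4ε, so |2/s − (1/2)| < ε.

δ = min(2, 4ε)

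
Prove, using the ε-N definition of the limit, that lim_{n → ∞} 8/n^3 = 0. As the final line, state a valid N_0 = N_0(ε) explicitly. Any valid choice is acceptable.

Let ε > 0 be given. For n ≥ 1, |8/n^3 − 0| = 8/n^3.
8/n^3 < ε ⇔ n^3 > 8/ε ⇔ n > (8/ε)^{1/3}.
Take N_0 = (8/ε)^{1/3}. Then n > N_0 implies 8/n^3 < ε.

N_0 = (8/ε)^{1/3}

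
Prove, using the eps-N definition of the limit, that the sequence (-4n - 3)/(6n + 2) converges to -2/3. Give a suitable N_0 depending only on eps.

N_0 = (5/18)/eps

Suppose eps > 0. For n ≥ 1, |(-4n - 3)/(6n + 2) + 2/3| = |-10|/(6(6n + 2)) = 10/(6(6n + 2)).
Since 6n + 2 ≥ 6n for n ≥ 1, this is ≤ 10/(6·6n) = (5/18)/n.
So |(-4n - 3)/(6n + 2) + 2/3| < eps whenever n > (5/18)/eps.
Take N_0 = (5/18)/eps. If n > N_0 then |(-4n - 3)/(6n + 2) + 2/3| ≤ (5/18)/n < eps.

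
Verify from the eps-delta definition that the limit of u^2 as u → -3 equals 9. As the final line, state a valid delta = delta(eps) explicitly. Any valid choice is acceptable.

Let eps > 0 be given. We seek delta > 0 with 0 < |u + 3| < delta ⇒ |u^2 − 9| < eps.
Factor: u^2 − 9 = (u + 3)(u - 3), so |u^2 − 9| = |u + 3|·|u - 3|.
Restrict delta ≤ 1. Then |u + 3| < 1 gives |u| < 4, so by the triangle inequality |u - 3| ≤ 4 + 3 = 7.
Hence |u^2 − 9| ≤ 7|u + 3|, which is < eps once |u + 3| < eps/7.
Take delta = min(1, eps/7). If 0 < |u + 3| < delta then both bounds hold and |u^2 − 9| ≤ 7|u + 3| < 7·(eps/7) = eps.

delta = min(1, eps/7)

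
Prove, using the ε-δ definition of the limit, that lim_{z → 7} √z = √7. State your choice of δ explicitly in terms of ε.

Suppose ε > 0. We want δ > 0 such that 0 < |z − 7| < δ implies |√z − √7| < ε.
Multiplying by the conjugate, |√z − √7| = |z − 7|/(√z + √7).
Restrict δ ≤ 7 so that |z − 7| < 7 forces z > 0, and then √z + √7 > √7.
Hence |√z − √7| < |z − 7|/√7, which is < ε once |z − 7| < √7·ε.
Take δ = min(7, √7·ε). If 0 < |z − 7| < δ then z > 0 and |√z − √7| < |z − 7|/√7 < ε.

δ = min(7, √7·ε)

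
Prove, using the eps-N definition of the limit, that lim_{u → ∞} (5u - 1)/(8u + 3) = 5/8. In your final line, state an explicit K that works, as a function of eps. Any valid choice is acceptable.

K = (23/64)/eps

Fix eps > 0. We seek K > 0 such that u > K implies |(5u - 1)/(8u + 3) − (5/8)| < eps.
(5u - 1)/(8u + 3) − (5/8) = (8(5u - 1) − 5(8u + 3)) / (8(8u + 3)) = -23/(8(8u + 3)).
For u > 0 we have 8u + 3 > 8u, so |(5u - 1)/(8u + 3) − (5/8)| = 23/(8(8u + 3)) < 23/(8·8u) = (23/64)/u.
Thus |(5u - 1)/(8u + 3) − (5/8)| < eps whenever u > (23/64)/eps.
Take K = (23/64)/eps. If u > K then |(5u - 1)/(8u + 3) − (5/8)| < (23/64)/u < eps.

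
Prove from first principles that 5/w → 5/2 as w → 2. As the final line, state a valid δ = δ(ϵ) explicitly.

δ = min(1, (2/5)ϵ)

Let ϵ > 0 be given. We seek δ > 0 such that 0 < |w − 2| < δ implies |5/w − (5/2)| < ϵ.
|5/w − (5/2)| = 5·|2 − w|/(2·|w|) = 5|w − 2|/(2|w|).
Restrict δ ≤ 1. Then |w − 2| < 1 gives |w| > 1, so 2|w| > 2.
Then |5/w − (5/2)| < 5|w − 2|/2, which is < ϵ when |w − 2| < (2/5)ϵ.
Take δ = min(1, (2/5)ϵ). Then 0 < |w − 2| < δ gives both |w − 2| < 1 and |w − 2| < (2/5)ϵ, so |5/w − (5/2)| < ϵ.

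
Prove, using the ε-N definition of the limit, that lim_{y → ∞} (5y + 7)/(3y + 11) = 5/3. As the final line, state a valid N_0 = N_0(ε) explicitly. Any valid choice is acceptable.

Fix ε > 0. We seek N_0 > 0 such that y > N_0 implies |(5y + 7)/(3y + 11) − (5/3)| < ε.
(5y + 7)/(3y + 11) − (5/3) = (3(5y + 7) − 5(3y + 11)) / (3(3y + 11)) = -34/(3(3y + 11)).
For y > 0 we have 3y + 11 > 3y, so |(5y + 7)/(3y + 11) − (5/3)| = 34/(3(3y + 11)) < 34/(3·3y) = (34/9)/y.
Thus |(5y + 7)/(3y + 11) − (5/3)| < ε whenever y > (34/9)/ε.
Take N_0 = (34/9)/ε. If y > N_0 then |(5y + 7)/(3y + 11) − (5/3)| < (34/9)/y < ε.

N_0 = (34/9)/ε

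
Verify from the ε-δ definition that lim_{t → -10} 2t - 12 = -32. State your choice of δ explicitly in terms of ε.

δ = ε/2

Fix ε > 0. We need δ > 0 so that 0 < |t + 10| < δ implies |(2t - 12) + 32| < ε.
|(2t - 12) + 32| = |2t + 20| = 2|t + 10|.
So 2|t + 10| < ε exactly when |t + 10| < ε/2.
Choosing δ = ε/2 gives |(2t - 12) + 32| = 2|t + 10| < ε whenever |t + 10| < δ.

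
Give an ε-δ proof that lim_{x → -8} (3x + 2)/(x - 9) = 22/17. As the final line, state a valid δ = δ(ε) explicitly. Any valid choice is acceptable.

δ = min(17/2, (289/58)ε)

Let ε > 0. We want δ > 0 with 0 < |x + 8| < δ ⇒ |(3x + 2)/(x - 9) − (22/17)| < ε.
Combining over a common denominator, (3x + 2)/(x - 9) − (22/17) = [(3x + 2)·(-17) − (-22)·(x - 9)] / [(-17)·(x - 9)] = -29(x + 8) / ((-17)(x - 9)).
So |(3x + 2)/(x - 9) − (22/17)| = 29|x + 8| / (17·|x − 9|).
Restrict δ ≤ 17/2. Then |x + 8| < 17/2 gives |x − 9| = |(x + 8) + (-17)| ≥ 17 − 17/2 = 17/2.
Hence |(3x + 2)/(x - 9) − (22/17)| < 29|x + 8|/(17·(17/2)) = (58/289)|x + 8|, which is < ε once |x + 8| < (289/58)ε.
Take δ = min(17/2, (289/58)ε). Then 0 < |x + 8| < δ forces both bounds, so |(3x + 2)/(x - 9) − (22/17)| < ε.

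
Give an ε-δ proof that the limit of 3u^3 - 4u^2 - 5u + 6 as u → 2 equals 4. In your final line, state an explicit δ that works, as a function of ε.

δ = min(2, ε/57)

Let ε > 0. We want δ > 0 such that 0 < |u − 2| < δ implies |(3u^3 - 4u^2 - 5u + 6) − 4| < ε.
(3u^3 - 4u^2 - 5u + 6) − 4 = 3u^3 - 4u^2 - 5u + 2 = (u − 2)(3u^2 + 2u - 1).
So |(3u^3 - 4u^2 - 5u + 6) − 4| = |u − 2|·|3u^2 + 2u - 1|.
Require δ ≤ 2. Then |u − 2| < 2 gives |u| < 4, and by the triangle inequality |3u^2 + 2u - 1| ≤ 3·4^2 + 2·4 + 1 = 57.
Hence |(3u^3 - 4u^2 - 5u + 6) − 4| ≤ 57|u − 2| < ε provided |u − 2| < ε/57.
Take δ = min(2, ε/57). Then 0 < |u − 2| < δ gives both |u − 2| < 2 and |u − 2| < ε/57, so |(3u^3 - 4u^2 - 5u + 6) − 4| < ε.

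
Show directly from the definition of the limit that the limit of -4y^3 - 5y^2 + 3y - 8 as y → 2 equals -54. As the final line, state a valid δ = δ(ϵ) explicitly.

Let ϵ > 0 be given. We want δ > 0 such that 0 < |y − 2| < δ implies |(-4y^3 - 5y^2 + 3y - 8) + 54| < ϵ.
(-4y^3 - 5y^2 + 3y - 8) + 54 = -4y^3 - 5y^2 + 3y + 46 = (y − 2)(-4y^2 - 13y - 23).
So |(-4y^3 - 5y^2 + 3y - 8) + 54| = |y − 2|·|-4y^2 - 13y - 23|.
Require δ ≤ 1. Then |y − 2| < 1 gives |y| < 3, and by the triangle inequality |-4y^2 - 13y - 23| ≤ 4·3^2 + 13·3 + 23 = 98.
Hence |(-4y^3 - 5y^2 + 3y - 8) + 54| ≤ 98|y − 2| < ϵ provided |y − 2| < ϵ/98.
Choosing δ = min(1, ϵ/98) ensures both conditions, hence |(-4y^3 - 5y^2 + 3y - 8) + 54| < ϵ.

δ = min(1, ϵ/98)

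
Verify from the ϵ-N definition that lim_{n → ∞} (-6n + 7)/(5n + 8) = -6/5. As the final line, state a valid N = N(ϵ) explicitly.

Let ϵ > 0. For n ≥ 1, |(-6n + 7)/(5n + 8) + 6/5| = |83|/(5(5n + 8)) = 83/(5(5n + 8)).
Since 5n + 8 ≥ 5n for n ≥ 1, this is ≤ 83/(5·5n) = (83/25)/n.
So |(-6n + 7)/(5n + 8) + 6/5| < ϵ whenever n > (83/25)/ϵ.
Take N = (83/25)/ϵ. If n > N then |(-6n + 7)/(5n + 8) + 6/5| ≤ (83/25)/n < ϵ.

N = (83/25)/ϵ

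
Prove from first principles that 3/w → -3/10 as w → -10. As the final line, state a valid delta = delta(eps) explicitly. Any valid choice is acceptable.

Fix eps > 0. We seek delta > 0 such that 0 < |w + 10| < delta implies |3/w + 3/10| < eps.
|3/w + 3/10| = 3·|-10 − w|/(10·|w|) = 3|w + 10|/(10|w|).
Require delta ≤ 5 so that |w| > 10 − 5 = 5, hence 10|w| > 50.
Then |3/w + 3/10| < 3|w + 10|/50, which is < eps when |w + 10| < (50/3)eps.
Take delta = min(5, (50/3)eps). Then 0 < |w + 10| < delta gives both |w + 10| < 5 and |w + 10| < (50/3)eps, so |3/w + 3/10| < eps.

delta = min(5, (50/3)eps)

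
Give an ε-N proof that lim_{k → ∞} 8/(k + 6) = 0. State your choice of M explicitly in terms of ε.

Fix ε > 0. For k ≥ 1, |8/(k + 6) − 0| = 8/(k + 6) ≤ 8/k.
We need 8/k < ε, i.e. k > 8/ε.
Take M = 8/ε. If k > M then |8/(k + 6)| ≤ 8/k < ε.

M = 8/ε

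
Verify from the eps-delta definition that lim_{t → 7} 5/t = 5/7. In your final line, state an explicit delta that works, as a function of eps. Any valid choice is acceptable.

delta = min(7/2, (49/10)eps)

Let eps > 0 be given. We seek delta > 0 such that 0 < |t − 7| < delta implies |5/t − (5/7)| < eps.
|5/t − (5/7)| = 5·|7 − t|/(7·|t|) = 5|t − 7|/(7|t|).
Require delta ≤ 7/2 so that |t| > 7 − 7/2 = 7/2, hence 7|t| > 49/2.
Then |5/t − (5/7)| < 5|t − 7|/(49/2), which is < eps when |t − 7| < (49/10)eps.
Take delta = min(7/2, (49/10)eps). Then 0 < |t − 7| < delta gives both |t − 7| < 7/2 and |t − 7| < (49/10)eps, so |5/t − (5/7)| < eps.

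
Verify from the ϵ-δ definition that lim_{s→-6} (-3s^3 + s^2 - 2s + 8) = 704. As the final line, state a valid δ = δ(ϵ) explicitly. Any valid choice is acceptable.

δ = min(1, ϵ/396)

Fix ϵ > 0. We want δ > 0 such that 0 < |s + 6| < δ implies |(-3s^3 + s^2 - 2s + 8) − 704| < ϵ.
(-3s^3 + s^2 - 2s + 8) − 704 = -3s^3 + s^2 - 2s - 696 = (s + 6)(-3s^2 + 19s - 116).
So |(-3s^3 + s^2 - 2s + 8) − 704| = |s + 6|·|-3s^2 + 19s - 116|.
Assume first that |s + 6| < 1, so |s| < 7. Then |-3s^2 + 19s - 116| ≤ 3·7^2 + 19·7 + 116 = 396.
Hence |(-3s^3 + s^2 - 2s + 8) − 704| ≤ 396|s + 6| < ϵ provided |s + 6| < ϵ/396.
Take δ = min(1, ϵ/396). Then 0 < |s + 6| < δ gives both |s + 6| < 1 and |s + 6| < ϵ/396, so |(-3s^3 + s^2 - 2s + 8) − 704| < ϵ.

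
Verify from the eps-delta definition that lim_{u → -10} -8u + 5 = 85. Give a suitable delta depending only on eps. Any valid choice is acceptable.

Fix eps > 0. We need delta > 0 so that 0 < |u + 10| < delta implies |(-8u + 5) − 85| < eps.
|(-8u + 5) − 85| = |-8u - 80| = 8|u + 10|.
Thus it suffices that |u + 10| < eps/8.
Choosing delta = eps/8 gives |(-8u + 5) − 85| = 8|u + 10| < eps whenever |u + 10| < delta.

delta = eps/8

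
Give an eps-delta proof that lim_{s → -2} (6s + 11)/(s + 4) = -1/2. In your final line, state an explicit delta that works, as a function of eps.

Let eps > 0. We want delta > 0 with 0 < |s + 2| < delta ⇒ |(6s + 11)/(s + 4) + 1/2| < eps.
Combining over a common denominator, (6s + 11)/(s + 4) + 1/2 = [(6s + 11)·2 − (-1)·(s + 4)] / [2·(s + 4)] = 13(s + 2) / (2(s + 4)).
So |(6s + 11)/(s + 4) + 1/2| = 13|s + 2| / (2·|s + 4|).
Restrict delta ≤ 1. Then |s + 2| < 1 gives |s + 4| = |(s + 2) + 2| ≥ 2 − 1 = 1.
Hence |(6s + 11)/(s + 4) + 1/2| < 13|s + 2|/(2·1) = (13/2)|s + 2|, which is < eps once |s + 2| < (2/13)eps.
Take delta = min(1, (2/13)eps). Then 0 < |s + 2| < delta forces both bounds, so |(6s + 11)/(s + 4) + 1/2| < eps.

delta = min(1, (2/13)eps)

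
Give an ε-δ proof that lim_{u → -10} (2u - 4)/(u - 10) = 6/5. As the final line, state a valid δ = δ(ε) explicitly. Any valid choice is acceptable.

δ = min(10, (25/2)ε)

Suppose ε > 0. We want δ > 0 with 0 < |u + 10| < δ ⇒ |(2u - 4)/(u - 10) − (6/5)| < ε.
Combining over a common denominator, (2u - 4)/(u - 10) − (6/5) = [(2u - 4)·(-20) − (-24)·(u - 10)] / [(-20)·(u - 10)] = -16(u + 10) / ((-20)(u - 10)).
So |(2u - 4)/(u - 10) − (6/5)| = 16|u + 10| / (20·|u − 10|).
Restrict δ ≤ 10. Then |u + 10| < 10 gives |u − 10| = |(u + 10) + (-20)| ≥ 20 − 10 = 10.
Hence |(2u - 4)/(u - 10) − (6/5)| < 16|u + 10|/(20·10) = (2/25)|u + 10|, which is < ε once |u + 10| < (25/2)ε.
Take δ = min(10, (25/2)ε). Then 0 < |u + 10| < δ forces both bounds, so |(2u - 4)/(u - 10) − (6/5)| < ε.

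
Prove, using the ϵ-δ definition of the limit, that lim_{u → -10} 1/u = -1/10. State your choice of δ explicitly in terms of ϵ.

δ = min(5, 50ϵ)

Fix ϵ > 0. We seek δ > 0 such that 0 < |u + 10| < δ implies |1/u + 1/10| < ϵ.
|1/u + 1/10| = |-10 − u|/(10·|u|) = |u + 10|/(10|u|).
Require δ ≤ 5 so that |u| > 10 − 5 = 5, hence 10|u| > 50.
Then |1/u + 1/10| < |u + 10|/50, which is < ϵ when |u + 10| < 50ϵ.
Take δ = min(5, 50ϵ). Then 0 < |u + 10| < δ gives both |u + 10| < 5 and |u + 10| < 50ϵ, so |1/u + 1/10| < ϵ.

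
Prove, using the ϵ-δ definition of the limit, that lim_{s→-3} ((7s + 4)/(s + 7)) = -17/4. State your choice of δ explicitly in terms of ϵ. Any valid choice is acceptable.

Let ϵ > 0. We want δ > 0 with 0 < |s + 3| < δ ⇒ |(7s + 4)/(s + 7) + 17/4| < ϵ.
Combining over a common denominator, (7s + 4)/(s + 7) + 17/4 = [(7s + 4)·4 − (-17)·(s + 7)] / [4·(s + 7)] = 45(s + 3) / (4(s + 7)).
So |(7s + 4)/(s + 7) + 17/4| = 45|s + 3| / (4·|s + 7|).
Require δ ≤ 2, so |s + 7| ≥ |4| − |s + 3| > 4 − 2 = 2.
Hence |(7s + 4)/(s + 7) + 17/4| < 45|s + 3|/(4·2) = (45/8)|s + 3|, which is < ϵ once |s + 3| < (8/45)ϵ.
Take δ = min(2, (8/45)ϵ). Then 0 < |s + 3| < δ forces both bounds, so |(7s + 4)/(s + 7) + 17/4| < ϵ.

δ = min(2, (8/45)ϵ)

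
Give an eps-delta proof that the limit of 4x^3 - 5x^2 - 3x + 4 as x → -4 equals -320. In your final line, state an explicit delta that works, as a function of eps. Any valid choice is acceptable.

delta = min(2, eps/351)

Fix eps > 0. We want delta > 0 such that 0 < |x + 4| < delta implies |(4x^3 - 5x^2 - 3x + 4) + 320| < eps.
(4x^3 - 5x^2 - 3x + 4) + 320 = 4x^3 - 5x^2 - 3x + 324 = (x + 4)(4x^2 - 21x + 81).
So |(4x^3 - 5x^2 - 3x + 4) + 320| = |x + 4|·|4x^2 - 21x + 81|.
Require delta ≤ 2. Then |x + 4| < 2 gives |x| < 6, and by the triangle inequality |4x^2 - 21x + 81| ≤ 4·6^2 + 21·6 + 81 = 351.
Hence |(4x^3 - 5x^2 - 3x + 4) + 320| ≤ 351|x + 4| < eps provided |x + 4| < eps/351.
Take delta = min(2, eps/351). Then 0 < |x + 4| < delta gives both |x + 4| < 2 and |x + 4| < eps/351, so |(4x^3 - 5x^2 - 3x + 4) + 320| < eps.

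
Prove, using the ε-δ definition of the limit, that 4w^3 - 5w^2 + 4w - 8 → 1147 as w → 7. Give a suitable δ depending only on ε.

δ = min(1, ε/605)

Fix ε > 0. We want δ > 0 such that 0 < |w − 7| < δ implies |(4w^3 - 5w^2 + 4w - 8) − 1147| < ε.
(4w^3 - 5w^2 + 4w - 8) − 1147 = 4w^3 - 5w^2 + 4w - 1155 = (w − 7)(4w^2 + 23w + 165).
So |(4w^3 - 5w^2 + 4w - 8) − 1147| = |w − 7|·|4w^2 + 23w + 165|.
Assume first that |w − 7| < 1, so |w| < 8. Then |4w^2 + 23w + 165| ≤ 4·8^2 + 23·8 + 165 = 605.
Hence |(4w^3 - 5w^2 + 4w - 8) − 1147| ≤ 605|w − 7| < ε provided |w − 7| < ε/605.
Take δ = min(1, ε/605). Then 0 < |w − 7| < δ gives both |w − 7| < 1 and |w − 7| < ε/605, so |(4w^3 - 5w^2 + 4w - 8) − 1147| < ε.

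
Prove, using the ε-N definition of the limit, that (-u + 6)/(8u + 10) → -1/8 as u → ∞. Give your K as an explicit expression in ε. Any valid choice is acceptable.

K = (29/32)/ε

Fix ε > 0. We seek K > 0 such that u > K implies |(-u + 6)/(8u + 10) + 1/8| < ε.
(-u + 6)/(8u + 10) + 1/8 = (8(-u + 6) − (-1)(8u + 10)) / (8(8u + 10)) = 58/(8(8u + 10)).
For u > 0 we have 8u + 10 > 8u, so |(-u + 6)/(8u + 10) + 1/8| = 58/(8(8u + 10)) < 58/(8·8u) = (29/32)/u.
Thus |(-u + 6)/(8u + 10) + 1/8| < ε whenever u > (29/32)/ε.
Take K = (29/32)/ε. If u > K then |(-u + 6)/(8u + 10) + 1/8| < (29/32)/u < ε.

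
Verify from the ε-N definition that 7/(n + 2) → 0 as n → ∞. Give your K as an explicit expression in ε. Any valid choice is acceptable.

Fix ε > 0. For n ≥ 1, |7/(n + 2) − 0| = 7/(n + 2) ≤ 7/n.
We need 7/n < ε, i.e. n > 7/ε.
Take K = 7/ε. If n > K then |7/(n + 2)| ≤ 7/n < ε.

K = 7/ε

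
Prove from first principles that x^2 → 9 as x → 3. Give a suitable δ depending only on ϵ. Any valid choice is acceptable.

δ = min(1, ϵ/7)

Let ϵ > 0. We seek δ > 0 with 0 < |x − 3| < δ ⇒ |x^2 − 9| < ϵ.
Factor: x^2 − 9 = (x − 3)(x + 3), so |x^2 − 9| = |x − 3|·|x + 3|.
Impose δ ≤ 1 so that |x| < 4; then |x + 3| ≤ 7.
Hence |x^2 − 9| ≤ 7|x − 3|, which is < ϵ once |x − 3| < ϵ/7.
Take δ = min(1, ϵ/7). If 0 < |x − 3| < δ then both bounds hold and |x^2 − 9| ≤ 7|x − 3| < 7·(ϵ/7) = ϵ.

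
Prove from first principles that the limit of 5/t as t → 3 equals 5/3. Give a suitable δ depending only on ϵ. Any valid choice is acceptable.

Let ϵ > 0 be given. We seek δ > 0 such that 0 < |t − 3| < δ implies |5/t − (5/3)| < ϵ.
|5/t − (5/3)| = 5·|3 − t|/(3·|t|) = 5|t − 3|/(3|t|).
Require δ ≤ 3/2 so that |t| > 3 − 3/2 = 3/2, hence 3|t| > 9/2.
Then |5/t − (5/3)| < 5|t − 3|/(9/2), which is < ϵ when |t − 3| < (9/10)ϵ.
Take δ = min(3/2, (9/10)ϵ). Then 0 < |t − 3| < δ gives both |t − 3| < 3/2 and |t − 3| < (9/10)ϵ, so |5/t − (5/3)| < ϵ.

δ = min(3/2, (9/10)ϵ)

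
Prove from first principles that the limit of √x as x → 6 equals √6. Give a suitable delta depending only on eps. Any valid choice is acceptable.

delta = min(6, √6·eps)

Suppose eps > 0. We want delta > 0 such that 0 < |x − 6| < delta implies |√x − √6| < eps.
Multiplying by the conjugate, |√x − √6| = |x − 6|/(√x + √6).
Restrict delta ≤ 6 so that |x − 6| < 6 forces x > 0, and then √x + √6 > √6.
Hence |√x − √6| < |x − 6|/√6, which is < eps once |x − 6| < √6·eps.
Take delta = min(6, √6·eps). If 0 < |x − 6| < delta then x > 0 and |√x − √6| < |x − 6|/√6 < eps.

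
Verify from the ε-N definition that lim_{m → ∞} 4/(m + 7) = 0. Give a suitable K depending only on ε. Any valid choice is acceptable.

Suppose ε > 0. For m ≥ 1, |4/(m + 7) − 0| = 4/(m + 7) ≤ 4/m.
We need 4/m < ε, i.e. m > 4/ε.
Take K = 4/ε. If m > K then |4/(m + 7)| ≤ 4/m < ε.

K = 4/ε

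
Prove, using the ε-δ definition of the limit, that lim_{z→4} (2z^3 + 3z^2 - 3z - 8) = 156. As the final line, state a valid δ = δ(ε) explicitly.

δ = min(1, ε/146)

Let ε > 0 be given. We want δ > 0 such that 0 < |z − 4| < δ implies |(2z^3 + 3z^2 - 3z - 8) − 156| < ε.
(2z^3 + 3z^2 - 3z - 8) − 156 = 2z^3 + 3z^2 - 3z - 164 = (z − 4)(2z^2 + 11z + 41).
So |(2z^3 + 3z^2 - 3z - 8) − 156| = |z − 4|·|2z^2 + 11z + 41|.
Assume first that |z − 4| < 1, so |z| < 5. Then |2z^2 + 11z + 41| ≤ 2·5^2 + 11·5 + 41 = 146.
Hence |(2z^3 + 3z^2 - 3z - 8) − 156| ≤ 146|z − 4| < ε provided |z − 4| < ε/146.
Take δ = min(1, ε/146). Then 0 < |z − 4| < δ gives both |z − 4| < 1 and |z − 4| < ε/146, so |(2z^3 + 3z^2 - 3z - 8) − 156| < ε.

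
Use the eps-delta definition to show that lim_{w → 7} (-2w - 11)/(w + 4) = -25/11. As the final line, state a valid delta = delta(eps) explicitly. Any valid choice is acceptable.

delta = min(11/2, (121/6)eps)

Let eps > 0 be given. We want delta > 0 with 0 < |w − 7| < delta ⇒ |(-2w - 11)/(w + 4) + 25/11| < eps.
Combining over a common denominator, (-2w - 11)/(w + 4) + 25/11 = [(-2w - 11)·11 − (-25)·(w + 4)] / [11·(w + 4)] = 3(w − 7) / (11(w + 4)).
So |(-2w - 11)/(w + 4) + 25/11| = 3|w − 7| / (11·|w + 4|).
Require delta ≤ 11/2, so |w + 4| ≥ |11| − |w − 7| > 11 − 11/2 = 11/2.
Hence |(-2w - 11)/(w + 4) + 25/11| < 3|w − 7|/(11·(11/2)) = (6/121)|w − 7|, which is < eps once |w − 7| < (121/6)eps.
Take delta = min(11/2, (121/6)eps). Then 0 < |w − 7| < delta forces both bounds, so |(-2w - 11)/(w + 4) + 25/11| < eps.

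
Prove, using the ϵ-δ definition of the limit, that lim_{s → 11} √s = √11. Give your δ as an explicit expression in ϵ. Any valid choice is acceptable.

δ = min(11, √11·ϵ)

Let ϵ > 0. We want δ > 0 such that 0 < |s − 11| < δ implies |√s − √11| < ϵ.
Multiplying by the conjugate, |√s − √11| = |s − 11|/(√s + √11).
Restrict δ ≤ 11 so that |s − 11| < 11 forces s > 0, and then √s + √11 > √11.
Hence |√s − √11| < |s − 11|/√11, which is < ϵ once |s − 11| < √11·ϵ.
Take δ = min(11, √11·ϵ). If 0 < |s − 11| < δ then s > 0 and |√s − √11| < |s − 11|/√11 < ϵ.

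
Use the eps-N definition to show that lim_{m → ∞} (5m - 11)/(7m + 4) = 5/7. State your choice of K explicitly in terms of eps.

Fix eps > 0. For m ≥ 1, |(5m - 11)/(7m + 4) − (5/7)| = |-97|/(7(7m + 4)) = 97/(7(7m + 4)).
Since 7m + 4 ≥ 7m for m ≥ 1, this is ≤ 97/(7·7m) = (97/49)/m.
So |(5m - 11)/(7m + 4) − (5/7)| < eps whenever m > (97/49)/eps.
Take K = (97/49)/eps. If m > K then |(5m - 11)/(7m + 4) − (5/7)| ≤ (97/49)/m < eps.

K = (97/49)/eps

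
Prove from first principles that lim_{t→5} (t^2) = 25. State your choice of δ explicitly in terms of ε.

δ = min(1, ε/11)

Let ε > 0. We seek δ > 0 with 0 < |t − 5| < δ ⇒ |t^2 − 25| < ε.
Factor: t^2 − 25 = (t − 5)(t + 5), so |t^2 − 25| = |t − 5|·|t + 5|.
Restrict δ ≤ 1. Then |t − 5| < 1 gives |t| < 6, so by the triangle inequality |t + 5| ≤ 6 + 5 = 11.
Hence |t^2 − 25| ≤ 11|t − 5|, which is < ε once |t − 5| < ε/11.
Take δ = min(1, ε/11). If 0 < |t − 5| < δ then both bounds hold and |t^2 − 25| ≤ 11|t − 5| < 11·(ε/11) = ε.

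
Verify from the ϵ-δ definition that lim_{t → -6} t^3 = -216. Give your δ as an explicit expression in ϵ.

δ = min(1, ϵ/127)

Let ϵ > 0. We seek δ > 0 with 0 < |t + 6| < δ ⇒ |t^3 + 216| < ϵ.
Factor: t^3 + 216 = (t + 6)(t^2 - 6t + 36), so |t^3 + 216| = |t + 6|·|t^2 - 6t + 36|.
Restrict δ ≤ 1. Then |t + 6| < 1 gives |t| < 7, so by the triangle inequality |t^2 - 6t + 36| ≤ 7^2 + 6·7 + 36 = 127.
Hence |t^3 + 216| ≤ 127|t + 6|, which is < ϵ once |t + 6| < ϵ/127.
Take δ = min(1, ϵ/127). If 0 < |t + 6| < δ then both bounds hold and |t^3 + 216| ≤ 127|t + 6| < 127·(ϵ/127) = ϵ.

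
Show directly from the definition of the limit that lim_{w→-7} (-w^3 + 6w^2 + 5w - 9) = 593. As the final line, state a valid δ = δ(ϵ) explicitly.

Let ϵ > 0 be given. We want δ > 0 such that 0 < |w + 7| < δ implies |(-w^3 + 6w^2 + 5w - 9) − 593| < ϵ.
(-w^3 + 6w^2 + 5w - 9) − 593 = -w^3 + 6w^2 + 5w - 602 = (w + 7)(-w^2 + 13w - 86).
So |(-w^3 + 6w^2 + 5w - 9) − 593| = |w + 7|·|-w^2 + 13w - 86|.
Assume first that |w + 7| < 1, so |w| < 8. Then |-w^2 + 13w - 86| ≤ 8^2 + 13·8 + 86 = 254.
Hence |(-w^3 + 6w^2 + 5w - 9) − 593| ≤ 254|w + 7| < ϵ provided |w + 7| < ϵ/254.
Take δ = min(1, ϵ/254). Then 0 < |w + 7| < δ gives both |w + 7| < 1 and |w + 7| < ϵ/254, so |(-w^3 + 6w^2 + 5w - 9) − 593| < ϵ.

δ = min(1, ϵ/254)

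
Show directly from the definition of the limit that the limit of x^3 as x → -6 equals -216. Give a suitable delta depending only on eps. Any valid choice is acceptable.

delta = min(1, eps/127)

Let eps > 0 be given. We seek delta > 0 with 0 < |x + 6| < delta ⇒ |x^3 + 216| < eps.
Factor: x^3 + 216 = (x + 6)(x^2 - 6x + 36), so |x^3 + 216| = |x + 6|·|x^2 - 6x + 36|.
Impose delta ≤ 1 so that |x| < 7; then |x^2 - 6x + 36| ≤ 127.
Hence |x^3 + 216| ≤ 127|x + 6|, which is < eps once |x + 6| < eps/127.
Take delta = min(1, eps/127). If 0 < |x + 6| < delta then both bounds hold and |x^3 + 216| ≤ 127|x + 6| < 127·(eps/127) = eps.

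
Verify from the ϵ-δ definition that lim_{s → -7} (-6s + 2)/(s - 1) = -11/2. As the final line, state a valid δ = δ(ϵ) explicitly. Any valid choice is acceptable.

Let ϵ > 0. We want δ > 0 with 0 < |s + 7| < δ ⇒ |(-6s + 2)/(s - 1) + 11/2| < ϵ.
Combining over a common denominator, (-6s + 2)/(s - 1) + 11/2 = [(-6s + 2)·(-8) − 44·(s - 1)] / [(-8)·(s - 1)] = 4(s + 7) / ((-8)(s - 1)).
So |(-6s + 2)/(s - 1) + 11/2| = 4|s + 7| / (8·|s − 1|).
Restrict δ ≤ 4. Then |s + 7| < 4 gives |s − 1| = |(s + 7) + (-8)| ≥ 8 − 4 = 4.
Hence |(-6s + 2)/(s - 1) + 11/2| < 4|s + 7|/(8·4) = (1/8)|s + 7|, which is < ϵ once |s + 7| < 8ϵ.
Take δ = min(4, 8ϵ). Then 0 < |s + 7| < δ forces both bounds, so |(-6s + 2)/(s - 1) + 11/2| < ϵ.

δ = min(4, 8ϵ)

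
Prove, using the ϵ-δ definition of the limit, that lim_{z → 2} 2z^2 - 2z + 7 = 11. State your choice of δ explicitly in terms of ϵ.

δ = min(1, ϵ/8)

Suppose ϵ > 0. We want δ > 0 such that 0 < |z − 2| < δ implies |(2z^2 - 2z + 7) − 11| < ϵ.
(2z^2 - 2z + 7) − 11 = 2z^2 - 2z - 4 = (z − 2)(2z + 2).
So |(2z^2 - 2z + 7) − 11| = |z − 2|·|2z + 2|.
Assume first that |z − 2| < 1, so |z| < 3. Then |2z + 2| ≤ 2·3 + 2 = 8.
Hence |(2z^2 - 2z + 7) − 11| ≤ 8|z − 2| < ϵ provided |z − 2| < ϵ/8.
Take δ = min(1, ϵ/8). Then 0 < |z − 2| < δ gives both |z − 2| < 1 and |z − 2| < ϵ/8, so |(2z^2 - 2z + 7) − 11| < ϵ.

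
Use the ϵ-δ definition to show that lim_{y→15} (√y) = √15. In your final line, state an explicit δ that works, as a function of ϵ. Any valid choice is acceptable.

δ = min(15, √15·ϵ)

Fix ϵ > 0. We want δ > 0 such that 0 < |y − 15| < δ implies |√y − √15| < ϵ.
Multiplying by the conjugate, |√y − √15| = |y − 15|/(√y + √15).
Restrict δ ≤ 15 so that |y − 15| < 15 forces y > 0, and then √y + √15 > √15.
Hence |√y − √15| < |y − 15|/√15, which is < ϵ once |y − 15| < √15·ϵ.
Take δ = min(15, √15·ϵ). If 0 < |y − 15| < δ then y > 0 and |√y − √15| < |y − 15|/√15 < ϵ.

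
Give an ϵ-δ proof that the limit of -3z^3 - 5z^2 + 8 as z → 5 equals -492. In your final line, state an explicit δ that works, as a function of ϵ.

Let ϵ > 0. We want δ > 0 such that 0 < |z − 5| < δ implies |(-3z^3 - 5z^2 + 8) + 492| < ϵ.
(-3z^3 - 5z^2 + 8) + 492 = -3z^3 - 5z^2 + 500 = (z − 5)(-3z^2 - 20z - 100).
So |(-3z^3 - 5z^2 + 8) + 492| = |z − 5|·|-3z^2 - 20z - 100|.
Require δ ≤ 1. Then |z − 5| < 1 gives |z| < 6, and by the triangle inequality |-3z^2 - 20z - 100| ≤ 3·6^2 + 20·6 + 100 = 328.
Hence |(-3z^3 - 5z^2 + 8) + 492| ≤ 328|z − 5| < ϵ provided |z − 5| < ϵ/328.
Take δ = min(1, ϵ/328). Then 0 < |z − 5| < δ gives both |z − 5| < 1 and |z − 5| < ϵ/328, so |(-3z^3 - 5z^2 + 8) + 492| < ϵ.

δ = min(1, ϵ/328)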